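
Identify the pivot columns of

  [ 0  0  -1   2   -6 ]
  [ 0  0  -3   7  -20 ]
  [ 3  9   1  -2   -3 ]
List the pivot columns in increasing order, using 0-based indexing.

ρ1 <-> ρ3
  [ 3  9   1  -2   -3 ]
  [ 0  0  -3   7  -20 ]
  [ 0  0  -1   2   -6 ]
ρ1 → 1/3·ρ1
  [ 1  3  1/3  -2/3   -1 ]
  [ 0  0   -3     7  -20 ]
  [ 0  0   -1     2   -6 ]
ρ2 → -1/3·ρ2
  [ 1  3  1/3  -2/3    -1 ]
  [ 0  0    1  -7/3  20/3 ]
  [ 0  0   -1     2    -6 ]
ρ3 → ρ3 + ρ2
  [ 1  3  1/3  -2/3    -1 ]
  [ 0  0    1  -7/3  20/3 ]
  [ 0  0    0  -1/3   2/3 ]
ρ3 → -3·ρ3
  [ 1  3  1/3  -2/3    -1 ]
  [ 0  0    1  -7/3  20/3 ]
  [ 0  0    0     1    -2 ]
ρ2 → ρ2 + 7/3·ρ3
  [ 1  3  1/3  -2/3  -1 ]
  [ 0  0    1     0   2 ]
  [ 0  0    0     1  -2 ]
ρ1 → ρ1 + 2/3·ρ3
  [ 1  3  1/3  0  -7/3 ]
  [ 0  0    1  0     2 ]
  [ 0  0    0  1    -2 ]
ρ1 → ρ1 − 1/3·ρ2
  [ 1  3  0  0  -3 ]
  [ 0  0  1  0   2 ]
  [ 0  0  0  1  -2 ]
Pivot columns are the columns containing a leading 1.

0, 2, 3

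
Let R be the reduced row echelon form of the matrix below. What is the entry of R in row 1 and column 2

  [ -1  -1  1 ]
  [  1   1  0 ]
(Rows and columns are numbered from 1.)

R1 → -1·R1
  [ 1  1  -1 ]
  [ 1  1   0 ]
R2 → R2 − R1
  [ 1  1  -1 ]
  [ 0  0   1 ]
R1 → R1 + R2
  [ 1  1  0 ]
  [ 0  0  1 ]

1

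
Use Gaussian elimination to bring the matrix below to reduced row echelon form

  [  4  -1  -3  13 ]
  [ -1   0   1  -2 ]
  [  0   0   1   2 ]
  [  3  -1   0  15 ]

[[1, 0, 0, 4], [0, 1, 0, -3], [0, 0, 1, 2], [0, 0, 0, 0]]

r1 → 1/4·r1
  [  1  -1/4  -3/4  13/4 ]
  [ -1     0     1    -2 ]
  [  0     0     1     2 ]
  [  3    -1     0    15 ]
r2 → r2 + r1
  [ 1  -1/4  -3/4  13/4 ]
  [ 0  -1/4   1/4   5/4 ]
  [ 0     0     1     2 ]
  [ 3    -1     0    15 ]
r4 → r4 − 3·r1
  [ 1  -1/4  -3/4  13/4 ]
  [ 0  -1/4   1/4   5/4 ]
  [ 0     0     1     2 ]
  [ 0  -1/4   9/4  21/4 ]
r2 → -4·r2
  [ 1  -1/4  -3/4  13/4 ]
  [ 0     1    -1    -5 ]
  [ 0     0     1     2 ]
  [ 0  -1/4   9/4  21/4 ]
r4 → r4 + 1/4·r2
  [ 1  -1/4  -3/4  13/4 ]
  [ 0     1    -1    -5 ]
  [ 0     0     1     2 ]
  [ 0     0     2     4 ]
r4 → r4 − 2·r3
  [ 1  -1/4  -3/4  13/4 ]
  [ 0     1    -1    -5 ]
  [ 0     0     1     2 ]
  [ 0     0     0     0 ]
r2 → r2 + r3
  [ 1  -1/4  -3/4  13/4 ]
  [ 0     1     0    -3 ]
  [ 0     0     1     2 ]
  [ 0     0     0     0 ]
r1 → r1 + 3/4·r3
  [ 1  -1/4  0  19/4 ]
  [ 0     1  0    -3 ]
  [ 0     0  1     2 ]
  [ 0     0  0     0 ]
r1 → r1 + 1/4·r2
  [ 1  0  0   4 ]
  [ 0  1  0  -3 ]
  [ 0  0  1   2 ]
  [ 0  0  0   0 ]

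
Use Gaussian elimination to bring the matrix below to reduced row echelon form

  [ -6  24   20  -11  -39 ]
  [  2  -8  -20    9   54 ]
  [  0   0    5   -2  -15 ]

[[1, -4, 0, 1/2, 0], [0, 0, 1, -2/5, 0], [0, 0, 0, 0, 1]]

r1 ← -1/6·r1
  [ 1  -4  -10/3  11/6  13/2 ]
  [ 2  -8    -20     9    54 ]
  [ 0   0      5    -2   -15 ]
r2 ← r2 − 2·r1
  [ 1  -4  -10/3  11/6  13/2 ]
  [ 0   0  -40/3  16/3    41 ]
  [ 0   0      5    -2   -15 ]
r2 ← -3/40·r2
  [ 1  -4  -10/3  11/6     13/2 ]
  [ 0   0      1  -2/5  -123/40 ]
  [ 0   0      5    -2      -15 ]
r3 ← r3 − 5·r2
  [ 1  -4  -10/3  11/6     13/2 ]
  [ 0   0      1  -2/5  -123/40 ]
  [ 0   0      0     0      3/8 ]
r3 ← 8/3·r3
  [ 1  -4  -10/3  11/6     13/2 ]
  [ 0   0      1  -2/5  -123/40 ]
  [ 0   0      0     0        1 ]
r2 ← r2 + 123/40·r3
  [ 1  -4  -10/3  11/6  13/2 ]
  [ 0   0      1  -2/5     0 ]
  [ 0   0      0     0     1 ]
r1 ← r1 − 13/2·r3
  [ 1  -4  -10/3  11/6  0 ]
  [ 0   0      1  -2/5  0 ]
  [ 0   0      0     0  1 ]
r1 ← r1 + 10/3·r2
  [ 1  -4  0   1/2  0 ]
  [ 0   0  1  -2/5  0 ]
  [ 0   0  0     0  1 ]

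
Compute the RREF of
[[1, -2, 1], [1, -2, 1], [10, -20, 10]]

R2 ← R2 − R1
  [  1   -2   1 ]
  [  0    0   0 ]
  [ 10  -20  10 ]
R3 ← R3 − 10·R1
  [ 1  -2  1 ]
  [ 0   0  0 ]
  [ 0   0  0 ]

[[1, -2, 1], [0, 0, 0], [0, 0, 0]]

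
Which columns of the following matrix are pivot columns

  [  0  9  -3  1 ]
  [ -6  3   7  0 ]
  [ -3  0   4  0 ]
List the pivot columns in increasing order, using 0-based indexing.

R1 <-> R2
R1 → -1/6·R1
R3 → R3 + 3·R1
R2 → 1/9·R2
R3 → R3 + 3/2·R2
R3 → 6·R3
R2 → R2 − 1/9·R3
R1 → R1 + 1/2·R2
Pivot columns are the columns containing a leading 1.

0, 1, 3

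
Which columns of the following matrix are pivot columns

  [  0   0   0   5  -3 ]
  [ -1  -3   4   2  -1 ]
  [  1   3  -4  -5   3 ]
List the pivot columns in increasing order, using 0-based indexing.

0, 3, 4

R1 <-> R2
  [ -1  -3   4   2  -1 ]
  [  0   0   0   5  -3 ]
  [  1   3  -4  -5   3 ]
R1 := -1·R1
  [ 1  3  -4  -2   1 ]
  [ 0  0   0   5  -3 ]
  [ 1  3  -4  -5   3 ]
R3 := R3 − R1
  [ 1  3  -4  -2   1 ]
  [ 0  0   0   5  -3 ]
  [ 0  0   0  -3   2 ]
R2 := 1/5·R2
  [ 1  3  -4  -2     1 ]
  [ 0  0   0   1  -3/5 ]
  [ 0  0   0  -3     2 ]
R3 := R3 + 3·R2
  [ 1  3  -4  -2     1 ]
  [ 0  0   0   1  -3/5 ]
  [ 0  0   0   0   1/5 ]
R3 := 5·R3
  [ 1  3  -4  -2     1 ]
  [ 0  0   0   1  -3/5 ]
  [ 0  0   0   0     1 ]
R2 := R2 + 3/5·R3
  [ 1  3  -4  -2  1 ]
  [ 0  0   0   1  0 ]
  [ 0  0   0   0  1 ]
R1 := R1 − R3
  [ 1  3  -4  -2  0 ]
  [ 0  0   0   1  0 ]
  [ 0  0   0   0  1 ]
R1 := R1 + 2·R2
  [ 1  3  -4  0  0 ]
  [ 0  0   0  1  0 ]
  [ 0  0   0  0  1 ]
Pivot columns are the columns containing a leading 1.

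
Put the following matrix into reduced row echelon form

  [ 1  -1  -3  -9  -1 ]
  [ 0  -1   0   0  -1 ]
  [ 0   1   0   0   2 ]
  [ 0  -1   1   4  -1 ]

[[1, 0, 0, 3, 0], [0, 1, 0, 0, 0], [0, 0, 1, 4, 0], [0, 0, 0, 0, 1]]

Multiply R2 by -1.
  [ 1  -1  -3  -9  -1 ]
  [ 0   1   0   0   1 ]
  [ 0   1   0   0   2 ]
  [ 0  -1   1   4  -1 ]
Subtract R2 from R3.
  [ 1  -1  -3  -9  -1 ]
  [ 0   1   0   0   1 ]
  [ 0   0   0   0   1 ]
  [ 0  -1   1   4  -1 ]
Add R2 to R4.
  [ 1  -1  -3  -9  -1 ]
  [ 0   1   0   0   1 ]
  [ 0   0   0   0   1 ]
  [ 0   0   1   4   0 ]
Swap R3 and R4.
  [ 1  -1  -3  -9  -1 ]
  [ 0   1   0   0   1 ]
  [ 0   0   1   4   0 ]
  [ 0   0   0   0   1 ]
Subtract R4 from R2.
  [ 1  -1  -3  -9  -1 ]
  [ 0   1   0   0   0 ]
  [ 0   0   1   4   0 ]
  [ 0   0   0   0   1 ]
Add R4 to R1.
  [ 1  -1  -3  -9  0 ]
  [ 0   1   0   0  0 ]
  [ 0   0   1   4  0 ]
  [ 0   0   0   0  1 ]
Add 3 times R3 to R1.
  [ 1  -1  0  3  0 ]
  [ 0   1  0  0  0 ]
  [ 0   0  1  4  0 ]
  [ 0   0  0  0  1 ]
Add R2 to R1.
  [ 1  0  0  3  0 ]
  [ 0  1  0  0  0 ]
  [ 0  0  1  4  0 ]
  [ 0  0  0  0  1 ]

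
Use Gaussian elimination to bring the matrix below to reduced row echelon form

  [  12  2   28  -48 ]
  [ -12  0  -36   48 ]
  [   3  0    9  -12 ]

R1 -> 1/12·R1
R2 -> R2 + 12·R1
R3 -> R3 − 3·R1
R2 -> 1/2·R2
R3 -> R3 + 1/2·R2
R1 -> R1 − 1/6·R2

[[1, 0, 3, -4], [0, 1, -4, 0], [0, 0, 0, 0]]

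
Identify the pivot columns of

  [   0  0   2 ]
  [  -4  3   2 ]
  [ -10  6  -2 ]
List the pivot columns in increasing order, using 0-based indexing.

0, 1, 2

Swap r1 and r2.
Multiply r1 by -1/4.
Add 10 times r1 to r3.
Swap r2 and r3.
Multiply r2 by -2/3.
Multiply r3 by 1/2.
Subtract 14/3 times r3 from r2.
Add 1/2 times r3 to r1.
Add 3/4 times r2 to r1.
Pivot columns are the columns containing a leading 1.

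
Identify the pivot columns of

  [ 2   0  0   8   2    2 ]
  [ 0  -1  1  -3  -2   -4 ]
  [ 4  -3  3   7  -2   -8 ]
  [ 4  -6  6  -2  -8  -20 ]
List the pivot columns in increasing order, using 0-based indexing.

Multiply R1 by 1/2.
  [ 1   0  0   4   1    1 ]
  [ 0  -1  1  -3  -2   -4 ]
  [ 4  -3  3   7  -2   -8 ]
  [ 4  -6  6  -2  -8  -20 ]
Subtract 4 times R1 from R3.
  [ 1   0  0   4   1    1 ]
  [ 0  -1  1  -3  -2   -4 ]
  [ 0  -3  3  -9  -6  -12 ]
  [ 4  -6  6  -2  -8  -20 ]
Subtract 4 times R1 from R4.
  [ 1   0  0    4    1    1 ]
  [ 0  -1  1   -3   -2   -4 ]
  [ 0  -3  3   -9   -6  -12 ]
  [ 0  -6  6  -18  -12  -24 ]
Multiply R2 by -1.
  [ 1   0   0    4    1    1 ]
  [ 0   1  -1    3    2    4 ]
  [ 0  -3   3   -9   -6  -12 ]
  [ 0  -6   6  -18  -12  -24 ]
Add 3 times R2 to R3.
  [ 1   0   0    4    1    1 ]
  [ 0   1  -1    3    2    4 ]
  [ 0   0   0    0    0    0 ]
  [ 0  -6   6  -18  -12  -24 ]
Add 6 times R2 to R4.
  [ 1  0   0  4  1  1 ]
  [ 0  1  -1  3  2  4 ]
  [ 0  0   0  0  0  0 ]
  [ 0  0   0  0  0  0 ]
Pivot columns are the columns containing a leading 1.

0, 1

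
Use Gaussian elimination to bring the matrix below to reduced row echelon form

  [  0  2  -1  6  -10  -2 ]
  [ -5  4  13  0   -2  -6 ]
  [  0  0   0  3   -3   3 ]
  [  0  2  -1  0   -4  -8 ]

r1 <-> r2
r1 ← -1/5·r1
r2 ← 1/2·r2
r4 ← r4 − 2·r2
r3 ← 1/3·r3
r4 ← r4 + 6·r3
r2 ← r2 − 3·r3
r1 ← r1 + 4/5·r2

[[1, 0, -3, 0, -6/5, -2], [0, 1, -1/2, 0, -2, -4], [0, 0, 0, 1, -1, 1], [0, 0, 0, 0, 0, 0]]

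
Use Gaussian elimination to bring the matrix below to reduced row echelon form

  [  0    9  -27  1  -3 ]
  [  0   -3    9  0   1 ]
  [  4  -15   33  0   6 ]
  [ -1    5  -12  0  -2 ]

Swap r1 and r3.
  [  4  -15   33  0   6 ]
  [  0   -3    9  0   1 ]
  [  0    9  -27  1  -3 ]
  [ -1    5  -12  0  -2 ]
Multiply r1 by 1/4.
  [  1  -15/4  33/4  0  3/2 ]
  [  0     -3     9  0    1 ]
  [  0      9   -27  1   -3 ]
  [ -1      5   -12  0   -2 ]
Add r1 to r4.
  [ 1  -15/4   33/4  0   3/2 ]
  [ 0     -3      9  0     1 ]
  [ 0      9    -27  1    -3 ]
  [ 0    5/4  -15/4  0  -1/2 ]
Multiply r2 by -1/3.
  [ 1  -15/4   33/4  0   3/2 ]
  [ 0      1     -3  0  -1/3 ]
  [ 0      9    -27  1    -3 ]
  [ 0    5/4  -15/4  0  -1/2 ]
Subtract 9 times r2 from r3.
  [ 1  -15/4   33/4  0   3/2 ]
  [ 0      1     -3  0  -1/3 ]
  [ 0      0      0  1     0 ]
  [ 0    5/4  -15/4  0  -1/2 ]
Subtract 5/4 times r2 from r4.
  [ 1  -15/4  33/4  0    3/2 ]
  [ 0      1    -3  0   -1/3 ]
  [ 0      0     0  1      0 ]
  [ 0      0     0  0  -1/12 ]
Multiply r4 by -12.
  [ 1  -15/4  33/4  0   3/2 ]
  [ 0      1    -3  0  -1/3 ]
  [ 0      0     0  1     0 ]
  [ 0      0     0  0     1 ]
Add 1/3 times r4 to r2.
  [ 1  -15/4  33/4  0  3/2 ]
  [ 0      1    -3  0    0 ]
  [ 0      0     0  1    0 ]
  [ 0      0     0  0    1 ]
Subtract 3/2 times r4 from r1.
  [ 1  -15/4  33/4  0  0 ]
  [ 0      1    -3  0  0 ]
  [ 0      0     0  1  0 ]
  [ 0      0     0  0  1 ]
Add 15/4 times r2 to r1.
  [ 1  0  -3  0  0 ]
  [ 0  1  -3  0  0 ]
  [ 0  0   0  1  0 ]
  [ 0  0   0  0  1 ]

[[1, 0, -3, 0, 0], [0, 1, -3, 0, 0], [0, 0, 0, 1, 0], [0, 0, 0, 0, 1]]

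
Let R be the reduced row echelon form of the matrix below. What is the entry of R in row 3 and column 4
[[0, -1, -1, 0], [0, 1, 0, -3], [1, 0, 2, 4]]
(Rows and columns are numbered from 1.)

3

Swap R1 and R3.
  [ 1   0   2   4 ]
  [ 0   1   0  -3 ]
  [ 0  -1  -1   0 ]
Add R2 to R3.
  [ 1  0   2   4 ]
  [ 0  1   0  -3 ]
  [ 0  0  -1  -3 ]
Multiply R3 by -1.
  [ 1  0  2   4 ]
  [ 0  1  0  -3 ]
  [ 0  0  1   3 ]
Subtract 2 times R3 from R1.
  [ 1  0  0  -2 ]
  [ 0  1  0  -3 ]
  [ 0  0  1   3 ]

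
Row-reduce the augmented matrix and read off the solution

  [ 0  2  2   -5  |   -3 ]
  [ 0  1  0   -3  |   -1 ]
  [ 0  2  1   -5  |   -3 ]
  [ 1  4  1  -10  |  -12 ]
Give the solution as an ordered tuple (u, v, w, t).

Swap R1 and R4.
  [ 1  4  1  -10  |  -12 ]
  [ 0  1  0   -3  |   -1 ]
  [ 0  2  1   -5  |   -3 ]
  [ 0  2  2   -5  |   -3 ]
Subtract 2 times R2 from R3.
  [ 1  4  1  -10  |  -12 ]
  [ 0  1  0   -3  |   -1 ]
  [ 0  0  1    1  |   -1 ]
  [ 0  2  2   -5  |   -3 ]
Subtract 2 times R2 from R4.
  [ 1  4  1  -10  |  -12 ]
  [ 0  1  0   -3  |   -1 ]
  [ 0  0  1    1  |   -1 ]
  [ 0  0  2    1  |   -1 ]
Subtract 2 times R3 from R4.
  [ 1  4  1  -10  |  -12 ]
  [ 0  1  0   -3  |   -1 ]
  [ 0  0  1    1  |   -1 ]
  [ 0  0  0   -1  |    1 ]
Multiply R4 by -1.
  [ 1  4  1  -10  |  -12 ]
  [ 0  1  0   -3  |   -1 ]
  [ 0  0  1    1  |   -1 ]
  [ 0  0  0    1  |   -1 ]
Subtract R4 from R3.
  [ 1  4  1  -10  |  -12 ]
  [ 0  1  0   -3  |   -1 ]
  [ 0  0  1    0  |    0 ]
  [ 0  0  0    1  |   -1 ]
Add 3 times R4 to R2.
  [ 1  4  1  -10  |  -12 ]
  [ 0  1  0    0  |   -4 ]
  [ 0  0  1    0  |    0 ]
  [ 0  0  0    1  |   -1 ]
Add 10 times R4 to R1.
  [ 1  4  1  0  |  -22 ]
  [ 0  1  0  0  |   -4 ]
  [ 0  0  1  0  |    0 ]
  [ 0  0  0  1  |   -1 ]
Subtract R3 from R1.
  [ 1  4  0  0  |  -22 ]
  [ 0  1  0  0  |   -4 ]
  [ 0  0  1  0  |    0 ]
  [ 0  0  0  1  |   -1 ]
Subtract 4 times R2 from R1.
  [ 1  0  0  0  |  -6 ]
  [ 0  1  0  0  |  -4 ]
  [ 0  0  1  0  |   0 ]
  [ 0  0  0  1  |  -1 ]
Reading off the last column: u = -6, v = -4, w = 0, t = -1.

(-6, -4, 0, -1)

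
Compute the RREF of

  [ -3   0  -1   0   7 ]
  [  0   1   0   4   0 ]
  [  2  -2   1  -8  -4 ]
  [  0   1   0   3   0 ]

R1 → -1/3·R1
  [ 1   0  1/3   0  -7/3 ]
  [ 0   1    0   4     0 ]
  [ 2  -2    1  -8    -4 ]
  [ 0   1    0   3     0 ]
R3 → R3 − 2·R1
  [ 1   0  1/3   0  -7/3 ]
  [ 0   1    0   4     0 ]
  [ 0  -2  1/3  -8   2/3 ]
  [ 0   1    0   3     0 ]
R3 → R3 + 2·R2
  [ 1  0  1/3  0  -7/3 ]
  [ 0  1    0  4     0 ]
  [ 0  0  1/3  0   2/3 ]
  [ 0  1    0  3     0 ]
R4 → R4 − R2
  [ 1  0  1/3   0  -7/3 ]
  [ 0  1    0   4     0 ]
  [ 0  0  1/3   0   2/3 ]
  [ 0  0    0  -1     0 ]
R3 → 3·R3
  [ 1  0  1/3   0  -7/3 ]
  [ 0  1    0   4     0 ]
  [ 0  0    1   0     2 ]
  [ 0  0    0  -1     0 ]
R4 → -1·R4
  [ 1  0  1/3  0  -7/3 ]
  [ 0  1    0  4     0 ]
  [ 0  0    1  0     2 ]
  [ 0  0    0  1     0 ]
R2 → R2 − 4·R4
  [ 1  0  1/3  0  -7/3 ]
  [ 0  1    0  0     0 ]
  [ 0  0    1  0     2 ]
  [ 0  0    0  1     0 ]
R1 → R1 − 1/3·R3
  [ 1  0  0  0  -3 ]
  [ 0  1  0  0   0 ]
  [ 0  0  1  0   2 ]
  [ 0  0  0  1   0 ]

[[1, 0, 0, 0, -3], [0, 1, 0, 0, 0], [0, 0, 1, 0, 2], [0, 0, 0, 1, 0]]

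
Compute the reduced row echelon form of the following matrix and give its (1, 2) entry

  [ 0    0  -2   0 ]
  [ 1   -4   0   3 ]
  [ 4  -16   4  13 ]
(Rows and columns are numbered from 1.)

Swap R1 and R2.
  [ 1   -4   0   3 ]
  [ 0    0  -2   0 ]
  [ 4  -16   4  13 ]
Subtract 4 times R1 from R3.
  [ 1  -4   0  3 ]
  [ 0   0  -2  0 ]
  [ 0   0   4  1 ]
Multiply R2 by -1/2.
  [ 1  -4  0  3 ]
  [ 0   0  1  0 ]
  [ 0   0  4  1 ]
Subtract 4 times R2 from R3.
  [ 1  -4  0  3 ]
  [ 0   0  1  0 ]
  [ 0   0  0  1 ]
Subtract 3 times R3 from R1.
  [ 1  -4  0  0 ]
  [ 0   0  1  0 ]
  [ 0   0  0  1 ]

-4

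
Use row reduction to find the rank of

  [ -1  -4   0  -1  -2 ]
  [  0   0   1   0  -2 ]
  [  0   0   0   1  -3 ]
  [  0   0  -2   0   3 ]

rank = 4

R1 → -1·R1
  [ 1  4   0  1   2 ]
  [ 0  0   1  0  -2 ]
  [ 0  0   0  1  -3 ]
  [ 0  0  -2  0   3 ]
R4 → R4 + 2·R2
  [ 1  4  0  1   2 ]
  [ 0  0  1  0  -2 ]
  [ 0  0  0  1  -3 ]
  [ 0  0  0  0  -1 ]
R4 → -1·R4
  [ 1  4  0  1   2 ]
  [ 0  0  1  0  -2 ]
  [ 0  0  0  1  -3 ]
  [ 0  0  0  0   1 ]
R3 → R3 + 3·R4
  [ 1  4  0  1   2 ]
  [ 0  0  1  0  -2 ]
  [ 0  0  0  1   0 ]
  [ 0  0  0  0   1 ]
R2 → R2 + 2·R4
  [ 1  4  0  1  2 ]
  [ 0  0  1  0  0 ]
  [ 0  0  0  1  0 ]
  [ 0  0  0  0  1 ]
R1 → R1 − 2·R4
  [ 1  4  0  1  0 ]
  [ 0  0  1  0  0 ]
  [ 0  0  0  1  0 ]
  [ 0  0  0  0  1 ]
R1 → R1 − R3
  [ 1  4  0  0  0 ]
  [ 0  0  1  0  0 ]
  [ 0  0  0  1  0 ]
  [ 0  0  0  0  1 ]
The reduced form has 4 nonzero rows.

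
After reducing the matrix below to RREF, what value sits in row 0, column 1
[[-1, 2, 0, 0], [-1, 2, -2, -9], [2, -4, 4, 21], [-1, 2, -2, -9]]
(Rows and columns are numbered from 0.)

-2

R1 → -1·R1
  [  1  -2   0   0 ]
  [ -1   2  -2  -9 ]
  [  2  -4   4  21 ]
  [ -1   2  -2  -9 ]
R2 → R2 + R1
  [  1  -2   0   0 ]
  [  0   0  -2  -9 ]
  [  2  -4   4  21 ]
  [ -1   2  -2  -9 ]
R3 → R3 − 2·R1
  [  1  -2   0   0 ]
  [  0   0  -2  -9 ]
  [  0   0   4  21 ]
  [ -1   2  -2  -9 ]
R4 → R4 + R1
  [ 1  -2   0   0 ]
  [ 0   0  -2  -9 ]
  [ 0   0   4  21 ]
  [ 0   0  -2  -9 ]
R2 → -1/2·R2
  [ 1  -2   0    0 ]
  [ 0   0   1  9/2 ]
  [ 0   0   4   21 ]
  [ 0   0  -2   -9 ]
R3 → R3 − 4·R2
  [ 1  -2   0    0 ]
  [ 0   0   1  9/2 ]
  [ 0   0   0    3 ]
  [ 0   0  -2   -9 ]
R4 → R4 + 2·R2
  [ 1  -2  0    0 ]
  [ 0   0  1  9/2 ]
  [ 0   0  0    3 ]
  [ 0   0  0    0 ]
R3 → 1/3·R3
  [ 1  -2  0    0 ]
  [ 0   0  1  9/2 ]
  [ 0   0  0    1 ]
  [ 0   0  0    0 ]
R2 → R2 − 9/2·R3
  [ 1  -2  0  0 ]
  [ 0   0  1  0 ]
  [ 0   0  0  1 ]
  [ 0   0  0  0 ]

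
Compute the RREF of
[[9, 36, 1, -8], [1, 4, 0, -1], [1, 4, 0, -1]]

Multiply R1 by 1/9.
  [ 1  4  1/9  -8/9 ]
  [ 1  4    0    -1 ]
  [ 1  4    0    -1 ]
Subtract R1 from R2.
  [ 1  4   1/9  -8/9 ]
  [ 0  0  -1/9  -1/9 ]
  [ 1  4     0    -1 ]
Subtract R1 from R3.
  [ 1  4   1/9  -8/9 ]
  [ 0  0  -1/9  -1/9 ]
  [ 0  0  -1/9  -1/9 ]
Multiply R2 by -9.
  [ 1  4   1/9  -8/9 ]
  [ 0  0     1     1 ]
  [ 0  0  -1/9  -1/9 ]
Add 1/9 times R2 to R3.
  [ 1  4  1/9  -8/9 ]
  [ 0  0    1     1 ]
  [ 0  0    0     0 ]
Subtract 1/9 times R2 from R1.
  [ 1  4  0  -1 ]
  [ 0  0  1   1 ]
  [ 0  0  0   0 ]

[[1, 4, 0, -1], [0, 0, 1, 1], [0, 0, 0, 0]]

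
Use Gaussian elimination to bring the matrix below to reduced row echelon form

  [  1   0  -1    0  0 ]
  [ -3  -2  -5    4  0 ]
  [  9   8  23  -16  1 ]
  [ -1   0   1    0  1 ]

R2 ← R2 + 3·R1
  [  1   0  -1    0  0 ]
  [  0  -2  -8    4  0 ]
  [  9   8  23  -16  1 ]
  [ -1   0   1    0  1 ]
R3 ← R3 − 9·R1
  [  1   0  -1    0  0 ]
  [  0  -2  -8    4  0 ]
  [  0   8  32  -16  1 ]
  [ -1   0   1    0  1 ]
R4 ← R4 + R1
  [ 1   0  -1    0  0 ]
  [ 0  -2  -8    4  0 ]
  [ 0   8  32  -16  1 ]
  [ 0   0   0    0  1 ]
R2 ← -1/2·R2
  [ 1  0  -1    0  0 ]
  [ 0  1   4   -2  0 ]
  [ 0  8  32  -16  1 ]
  [ 0  0   0    0  1 ]
R3 ← R3 − 8·R2
  [ 1  0  -1   0  0 ]
  [ 0  1   4  -2  0 ]
  [ 0  0   0   0  1 ]
  [ 0  0   0   0  1 ]
R4 ← R4 − R3
  [ 1  0  -1   0  0 ]
  [ 0  1   4  -2  0 ]
  [ 0  0   0   0  1 ]
  [ 0  0   0   0  0 ]

[[1, 0, -1, 0, 0], [0, 1, 4, -2, 0], [0, 0, 0, 0, 1], [0, 0, 0, 0, 0]]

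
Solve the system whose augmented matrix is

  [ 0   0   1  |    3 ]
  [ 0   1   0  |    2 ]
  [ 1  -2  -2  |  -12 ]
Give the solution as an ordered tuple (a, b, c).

(-2, 2, 3)

R1 <=> R3
  [ 1  -2  -2  |  -12 ]
  [ 0   1   0  |    2 ]
  [ 0   0   1  |    3 ]
R1 := R1 + 2·R3
  [ 1  -2  0  |  -6 ]
  [ 0   1  0  |   2 ]
  [ 0   0  1  |   3 ]
R1 := R1 + 2·R2
  [ 1  0  0  |  -2 ]
  [ 0  1  0  |   2 ]
  [ 0  0  1  |   3 ]
Reading off the last column: a = -2, b = 2, c = 3.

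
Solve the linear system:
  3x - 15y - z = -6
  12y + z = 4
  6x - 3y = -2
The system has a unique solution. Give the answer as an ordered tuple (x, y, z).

Form the augmented matrix and row-reduce:
  [ 3  -15  -1  |  -6 ]
  [ 0   12   1  |   4 ]
  [ 6   -3   0  |  -2 ]
Multiply r1 by 1/3.
  [ 1  -5  -1/3  |  -2 ]
  [ 0  12     1  |   4 ]
  [ 6  -3     0  |  -2 ]
Subtract 6 times r1 from r3.
  [ 1  -5  -1/3  |  -2 ]
  [ 0  12     1  |   4 ]
  [ 0  27     2  |  10 ]
Multiply r2 by 1/12.
  [ 1  -5  -1/3  |   -2 ]
  [ 0   1  1/12  |  1/3 ]
  [ 0  27     2  |   10 ]
Subtract 27 times r2 from r3.
  [ 1  -5  -1/3  |   -2 ]
  [ 0   1  1/12  |  1/3 ]
  [ 0   0  -1/4  |    1 ]
Multiply r3 by -4.
  [ 1  -5  -1/3  |   -2 ]
  [ 0   1  1/12  |  1/3 ]
  [ 0   0     1  |   -4 ]
Subtract 1/12 times r3 from r2.
  [ 1  -5  -1/3  |   -2 ]
  [ 0   1     0  |  2/3 ]
  [ 0   0     1  |   -4 ]
Add 1/3 times r3 to r1.
  [ 1  -5  0  |  -10/3 ]
  [ 0   1  0  |    2/3 ]
  [ 0   0  1  |     -4 ]
Add 5 times r2 to r1.
  [ 1  0  0  |    0 ]
  [ 0  1  0  |  2/3 ]
  [ 0  0  1  |   -4 ]
Reading off the last column: x = 0, y = 2/3, z = -4.

(0, 2/3, -4)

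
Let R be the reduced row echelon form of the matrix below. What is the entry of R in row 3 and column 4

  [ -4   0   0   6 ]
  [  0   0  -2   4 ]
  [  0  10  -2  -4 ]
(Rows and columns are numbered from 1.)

-2

r1 → -1/4·r1
  [ 1   0   0  -3/2 ]
  [ 0   0  -2     4 ]
  [ 0  10  -2    -4 ]
r2 <=> r3
  [ 1   0   0  -3/2 ]
  [ 0  10  -2    -4 ]
  [ 0   0  -2     4 ]
r2 → 1/10·r2
  [ 1  0     0  -3/2 ]
  [ 0  1  -1/5  -2/5 ]
  [ 0  0    -2     4 ]
r3 → -1/2·r3
  [ 1  0     0  -3/2 ]
  [ 0  1  -1/5  -2/5 ]
  [ 0  0     1    -2 ]
r2 → r2 + 1/5·r3
  [ 1  0  0  -3/2 ]
  [ 0  1  0  -4/5 ]
  [ 0  0  1    -2 ]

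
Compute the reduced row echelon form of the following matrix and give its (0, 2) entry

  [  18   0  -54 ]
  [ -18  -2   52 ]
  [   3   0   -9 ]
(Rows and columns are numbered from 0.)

r1 ← 1/18·r1
r2 ← r2 + 18·r1
r3 ← r3 − 3·r1
r2 ← -1/2·r2

-3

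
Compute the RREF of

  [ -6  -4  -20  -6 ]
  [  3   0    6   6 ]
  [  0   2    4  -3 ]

R1 → -1/6·R1
  [ 1  2/3  10/3   1 ]
  [ 3    0     6   6 ]
  [ 0    2     4  -3 ]
R2 → R2 − 3·R1
  [ 1  2/3  10/3   1 ]
  [ 0   -2    -4   3 ]
  [ 0    2     4  -3 ]
R2 → -1/2·R2
  [ 1  2/3  10/3     1 ]
  [ 0    1     2  -3/2 ]
  [ 0    2     4    -3 ]
R3 → R3 − 2·R2
  [ 1  2/3  10/3     1 ]
  [ 0    1     2  -3/2 ]
  [ 0    0     0     0 ]
R1 → R1 − 2/3·R2
  [ 1  0  2     2 ]
  [ 0  1  2  -3/2 ]
  [ 0  0  0     0 ]

[[1, 0, 2, 2], [0, 1, 2, -3/2], [0, 0, 0, 0]]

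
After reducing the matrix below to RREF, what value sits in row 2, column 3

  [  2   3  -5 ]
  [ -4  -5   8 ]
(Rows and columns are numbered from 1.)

R1 := 1/2·R1
R2 := R2 + 4·R1
R1 := R1 − 3/2·R2

-2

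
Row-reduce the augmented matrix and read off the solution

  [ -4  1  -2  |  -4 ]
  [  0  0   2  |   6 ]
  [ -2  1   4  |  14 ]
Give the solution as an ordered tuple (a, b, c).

(0, 2, 3)

Multiply ρ1 by -1/4.
  [  1  -1/4  1/2  |   1 ]
  [  0     0    2  |   6 ]
  [ -2     1    4  |  14 ]
Add 2 times ρ1 to ρ3.
  [ 1  -1/4  1/2  |   1 ]
  [ 0     0    2  |   6 ]
  [ 0   1/2    5  |  16 ]
Swap ρ2 and ρ3.
  [ 1  -1/4  1/2  |   1 ]
  [ 0   1/2    5  |  16 ]
  [ 0     0    2  |   6 ]
Multiply ρ2 by 2.
  [ 1  -1/4  1/2  |   1 ]
  [ 0     1   10  |  32 ]
  [ 0     0    2  |   6 ]
Multiply ρ3 by 1/2.
  [ 1  -1/4  1/2  |   1 ]
  [ 0     1   10  |  32 ]
  [ 0     0    1  |   3 ]
Subtract 10 times ρ3 from ρ2.
  [ 1  -1/4  1/2  |  1 ]
  [ 0     1    0  |  2 ]
  [ 0     0    1  |  3 ]
Subtract 1/2 times ρ3 from ρ1.
  [ 1  -1/4  0  |  -1/2 ]
  [ 0     1  0  |     2 ]
  [ 0     0  1  |     3 ]
Add 1/4 times ρ2 to ρ1.
  [ 1  0  0  |  0 ]
  [ 0  1  0  |  2 ]
  [ 0  0  1  |  3 ]
Reading off the last column: a = 0, b = 2, c = 3.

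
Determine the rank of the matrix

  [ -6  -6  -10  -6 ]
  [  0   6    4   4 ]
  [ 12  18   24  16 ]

rank = 2

Multiply R1 by -1/6.
Subtract 12 times R1 from R3.
Multiply R2 by 1/6.
Subtract 6 times R2 from R3.
Subtract R2 from R1.
The reduced form has 2 nonzero rows.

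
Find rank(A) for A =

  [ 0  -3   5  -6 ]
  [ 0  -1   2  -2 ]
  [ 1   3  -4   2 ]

ρ1 <-> ρ3
  [ 1   3  -4   2 ]
  [ 0  -1   2  -2 ]
  [ 0  -3   5  -6 ]
ρ2 := -1·ρ2
  [ 1   3  -4   2 ]
  [ 0   1  -2   2 ]
  [ 0  -3   5  -6 ]
ρ3 := ρ3 + 3·ρ2
  [ 1  3  -4  2 ]
  [ 0  1  -2  2 ]
  [ 0  0  -1  0 ]
ρ3 := -1·ρ3
  [ 1  3  -4  2 ]
  [ 0  1  -2  2 ]
  [ 0  0   1  0 ]
ρ2 := ρ2 + 2·ρ3
  [ 1  3  -4  2 ]
  [ 0  1   0  2 ]
  [ 0  0   1  0 ]
ρ1 := ρ1 + 4·ρ3
  [ 1  3  0  2 ]
  [ 0  1  0  2 ]
  [ 0  0  1  0 ]
ρ1 := ρ1 − 3·ρ2
  [ 1  0  0  -4 ]
  [ 0  1  0   2 ]
  [ 0  0  1   0 ]
The reduced form has 3 nonzero rows.

rank = 3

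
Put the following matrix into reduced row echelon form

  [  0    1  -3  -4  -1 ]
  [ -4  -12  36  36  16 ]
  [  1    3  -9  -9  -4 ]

ρ1 <-> ρ2
  [ -4  -12  36  36  16 ]
  [  0    1  -3  -4  -1 ]
  [  1    3  -9  -9  -4 ]
ρ1 → -1/4·ρ1
  [ 1  3  -9  -9  -4 ]
  [ 0  1  -3  -4  -1 ]
  [ 1  3  -9  -9  -4 ]
ρ3 → ρ3 − ρ1
  [ 1  3  -9  -9  -4 ]
  [ 0  1  -3  -4  -1 ]
  [ 0  0   0   0   0 ]
ρ1 → ρ1 − 3·ρ2
  [ 1  0   0   3  -1 ]
  [ 0  1  -3  -4  -1 ]
  [ 0  0   0   0   0 ]

[[1, 0, 0, 3, -1], [0, 1, -3, -4, -1], [0, 0, 0, 0, 0]]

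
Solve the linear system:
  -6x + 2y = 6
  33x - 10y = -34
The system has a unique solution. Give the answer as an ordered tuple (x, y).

(-4/3, -1)

Form the augmented matrix and row-reduce:
  [ -6    2  |    6 ]
  [ 33  -10  |  -34 ]
r1 → -1/6·r1
r2 → r2 − 33·r1
r1 → r1 + 1/3·r2
Reading off the last column: x = -4/3, y = -1.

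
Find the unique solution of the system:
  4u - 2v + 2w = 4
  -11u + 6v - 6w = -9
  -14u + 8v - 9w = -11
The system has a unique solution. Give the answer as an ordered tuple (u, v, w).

(3, 5, 1)

Form the augmented matrix and row-reduce:
  [   4  -2   2  |    4 ]
  [ -11   6  -6  |   -9 ]
  [ -14   8  -9  |  -11 ]
ρ1 -> 1/4·ρ1
  [   1  -1/2  1/2  |    1 ]
  [ -11     6   -6  |   -9 ]
  [ -14     8   -9  |  -11 ]
ρ2 -> ρ2 + 11·ρ1
  [   1  -1/2   1/2  |    1 ]
  [   0   1/2  -1/2  |    2 ]
  [ -14     8    -9  |  -11 ]
ρ3 -> ρ3 + 14·ρ1
  [ 1  -1/2   1/2  |  1 ]
  [ 0   1/2  -1/2  |  2 ]
  [ 0     1    -2  |  3 ]
ρ2 -> 2·ρ2
  [ 1  -1/2  1/2  |  1 ]
  [ 0     1   -1  |  4 ]
  [ 0     1   -2  |  3 ]
ρ3 -> ρ3 − ρ2
  [ 1  -1/2  1/2  |   1 ]
  [ 0     1   -1  |   4 ]
  [ 0     0   -1  |  -1 ]
ρ3 -> -1·ρ3
  [ 1  -1/2  1/2  |  1 ]
  [ 0     1   -1  |  4 ]
  [ 0     0    1  |  1 ]
ρ2 -> ρ2 + ρ3
  [ 1  -1/2  1/2  |  1 ]
  [ 0     1    0  |  5 ]
  [ 0     0    1  |  1 ]
ρ1 -> ρ1 − 1/2·ρ3
  [ 1  -1/2  0  |  1/2 ]
  [ 0     1  0  |    5 ]
  [ 0     0  1  |    1 ]
ρ1 -> ρ1 + 1/2·ρ2
  [ 1  0  0  |  3 ]
  [ 0  1  0  |  5 ]
  [ 0  0  1  |  1 ]
Reading off the last column: u = 3, v = 5, w = 1.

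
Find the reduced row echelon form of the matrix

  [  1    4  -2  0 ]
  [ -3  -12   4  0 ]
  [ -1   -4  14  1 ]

ρ2 -> ρ2 + 3·ρ1
  [  1   4  -2  0 ]
  [  0   0  -2  0 ]
  [ -1  -4  14  1 ]
ρ3 -> ρ3 + ρ1
  [ 1  4  -2  0 ]
  [ 0  0  -2  0 ]
  [ 0  0  12  1 ]
ρ2 -> -1/2·ρ2
  [ 1  4  -2  0 ]
  [ 0  0   1  0 ]
  [ 0  0  12  1 ]
ρ3 -> ρ3 − 12·ρ2
  [ 1  4  -2  0 ]
  [ 0  0   1  0 ]
  [ 0  0   0  1 ]
ρ1 -> ρ1 + 2·ρ2
  [ 1  4  0  0 ]
  [ 0  0  1  0 ]
  [ 0  0  0  1 ]

[[1, 4, 0, 0], [0, 0, 1, 0], [0, 0, 0, 1]]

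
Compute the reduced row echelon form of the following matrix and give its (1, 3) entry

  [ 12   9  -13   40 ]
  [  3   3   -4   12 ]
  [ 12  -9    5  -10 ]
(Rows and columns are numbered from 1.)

-1/3

R1 ← 1/12·R1
  [  1  3/4  -13/12  10/3 ]
  [  3    3      -4    12 ]
  [ 12   -9       5   -10 ]
R2 ← R2 − 3·R1
  [  1  3/4  -13/12  10/3 ]
  [  0  3/4    -3/4     2 ]
  [ 12   -9       5   -10 ]
R3 ← R3 − 12·R1
  [ 1  3/4  -13/12  10/3 ]
  [ 0  3/4    -3/4     2 ]
  [ 0  -18      18   -50 ]
R2 ← 4/3·R2
  [ 1  3/4  -13/12  10/3 ]
  [ 0    1      -1   8/3 ]
  [ 0  -18      18   -50 ]
R3 ← R3 + 18·R2
  [ 1  3/4  -13/12  10/3 ]
  [ 0    1      -1   8/3 ]
  [ 0    0       0    -2 ]
R3 ← -1/2·R3
  [ 1  3/4  -13/12  10/3 ]
  [ 0    1      -1   8/3 ]
  [ 0    0       0     1 ]
R2 ← R2 − 8/3·R3
  [ 1  3/4  -13/12  10/3 ]
  [ 0    1      -1     0 ]
  [ 0    0       0     1 ]
R1 ← R1 − 10/3·R3
  [ 1  3/4  -13/12  0 ]
  [ 0    1      -1  0 ]
  [ 0    0       0  1 ]
R1 ← R1 − 3/4·R2
  [ 1  0  -1/3  0 ]
  [ 0  1    -1  0 ]
  [ 0  0     0  1 ]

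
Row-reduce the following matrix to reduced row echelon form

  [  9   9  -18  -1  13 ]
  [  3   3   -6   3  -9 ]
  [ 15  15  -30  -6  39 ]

Multiply r1 by 1/9.
Subtract 3 times r1 from r2.
Subtract 15 times r1 from r3.
Multiply r2 by 3/10.
Add 13/3 times r2 to r3.
Add 1/9 times r2 to r1.

[[1, 1, -2, 0, 1], [0, 0, 0, 1, -4], [0, 0, 0, 0, 0]]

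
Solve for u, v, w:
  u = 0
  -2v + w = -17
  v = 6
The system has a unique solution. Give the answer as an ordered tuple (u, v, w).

(0, 6, -5)

Form the augmented matrix and row-reduce:
  [ 1   0  0  |    0 ]
  [ 0  -2  1  |  -17 ]
  [ 0   1  0  |    6 ]
r2 ← -1/2·r2
  [ 1  0     0  |     0 ]
  [ 0  1  -1/2  |  17/2 ]
  [ 0  1     0  |     6 ]
r3 ← r3 − r2
  [ 1  0     0  |     0 ]
  [ 0  1  -1/2  |  17/2 ]
  [ 0  0   1/2  |  -5/2 ]
r3 ← 2·r3
  [ 1  0     0  |     0 ]
  [ 0  1  -1/2  |  17/2 ]
  [ 0  0     1  |    -5 ]
r2 ← r2 + 1/2·r3
  [ 1  0  0  |   0 ]
  [ 0  1  0  |   6 ]
  [ 0  0  1  |  -5 ]
Reading off the last column: u = 0, v = 6, w = -5.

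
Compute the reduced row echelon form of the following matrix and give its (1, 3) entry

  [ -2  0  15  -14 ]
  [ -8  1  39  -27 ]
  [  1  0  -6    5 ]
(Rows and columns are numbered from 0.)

1

r1 → -1/2·r1
  [  1  0  -15/2    7 ]
  [ -8  1     39  -27 ]
  [  1  0     -6    5 ]
r2 → r2 + 8·r1
  [ 1  0  -15/2   7 ]
  [ 0  1    -21  29 ]
  [ 1  0     -6   5 ]
r3 → r3 − r1
  [ 1  0  -15/2   7 ]
  [ 0  1    -21  29 ]
  [ 0  0    3/2  -2 ]
r3 → 2/3·r3
  [ 1  0  -15/2     7 ]
  [ 0  1    -21    29 ]
  [ 0  0      1  -4/3 ]
r2 → r2 + 21·r3
  [ 1  0  -15/2     7 ]
  [ 0  1      0     1 ]
  [ 0  0      1  -4/3 ]
r1 → r1 + 15/2·r3
  [ 1  0  0    -3 ]
  [ 0  1  0     1 ]
  [ 0  0  1  -4/3 ]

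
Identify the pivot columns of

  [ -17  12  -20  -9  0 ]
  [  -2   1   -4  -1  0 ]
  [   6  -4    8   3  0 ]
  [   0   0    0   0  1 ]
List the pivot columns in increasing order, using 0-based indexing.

0, 1, 3, 4

R1 ← -1/17·R1
  [  1  -12/17  20/17  9/17  0 ]
  [ -2       1     -4    -1  0 ]
  [  6      -4      8     3  0 ]
  [  0       0      0     0  1 ]
R2 ← R2 + 2·R1
  [ 1  -12/17   20/17  9/17  0 ]
  [ 0   -7/17  -28/17  1/17  0 ]
  [ 6      -4       8     3  0 ]
  [ 0       0       0     0  1 ]
R3 ← R3 − 6·R1
  [ 1  -12/17   20/17   9/17  0 ]
  [ 0   -7/17  -28/17   1/17  0 ]
  [ 0    4/17   16/17  -3/17  0 ]
  [ 0       0       0      0  1 ]
R2 ← -17/7·R2
  [ 1  -12/17  20/17   9/17  0 ]
  [ 0       1      4   -1/7  0 ]
  [ 0    4/17  16/17  -3/17  0 ]
  [ 0       0      0      0  1 ]
R3 ← R3 − 4/17·R2
  [ 1  -12/17  20/17  9/17  0 ]
  [ 0       1      4  -1/7  0 ]
  [ 0       0      0  -1/7  0 ]
  [ 0       0      0     0  1 ]
R3 ← -7·R3
  [ 1  -12/17  20/17  9/17  0 ]
  [ 0       1      4  -1/7  0 ]
  [ 0       0      0     1  0 ]
  [ 0       0      0     0  1 ]
R2 ← R2 + 1/7·R3
  [ 1  -12/17  20/17  9/17  0 ]
  [ 0       1      4     0  0 ]
  [ 0       0      0     1  0 ]
  [ 0       0      0     0  1 ]
R1 ← R1 − 9/17·R3
  [ 1  -12/17  20/17  0  0 ]
  [ 0       1      4  0  0 ]
  [ 0       0      0  1  0 ]
  [ 0       0      0  0  1 ]
R1 ← R1 + 12/17·R2
  [ 1  0  4  0  0 ]
  [ 0  1  4  0  0 ]
  [ 0  0  0  1  0 ]
  [ 0  0  0  0  1 ]
Pivot columns are the columns containing a leading 1.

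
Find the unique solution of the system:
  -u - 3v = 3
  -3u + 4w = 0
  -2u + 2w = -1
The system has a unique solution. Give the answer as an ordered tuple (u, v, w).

Form the augmented matrix and row-reduce:
  [ -1  -3  0  |   3 ]
  [ -3   0  4  |   0 ]
  [ -2   0  2  |  -1 ]
r1 -> -1·r1
  [  1  3  0  |  -3 ]
  [ -3  0  4  |   0 ]
  [ -2  0  2  |  -1 ]
r2 -> r2 + 3·r1
  [  1  3  0  |  -3 ]
  [  0  9  4  |  -9 ]
  [ -2  0  2  |  -1 ]
r3 -> r3 + 2·r1
  [ 1  3  0  |  -3 ]
  [ 0  9  4  |  -9 ]
  [ 0  6  2  |  -7 ]
r2 -> 1/9·r2
  [ 1  3    0  |  -3 ]
  [ 0  1  4/9  |  -1 ]
  [ 0  6    2  |  -7 ]
r3 -> r3 − 6·r2
  [ 1  3     0  |  -3 ]
  [ 0  1   4/9  |  -1 ]
  [ 0  0  -2/3  |  -1 ]
r3 -> -3/2·r3
  [ 1  3    0  |   -3 ]
  [ 0  1  4/9  |   -1 ]
  [ 0  0    1  |  3/2 ]
r2 -> r2 − 4/9·r3
  [ 1  3  0  |    -3 ]
  [ 0  1  0  |  -5/3 ]
  [ 0  0  1  |   3/2 ]
r1 -> r1 − 3·r2
  [ 1  0  0  |     2 ]
  [ 0  1  0  |  -5/3 ]
  [ 0  0  1  |   3/2 ]
Reading off the last column: u = 2, v = -5/3, w = 3/2.

(2, -5/3, 3/2)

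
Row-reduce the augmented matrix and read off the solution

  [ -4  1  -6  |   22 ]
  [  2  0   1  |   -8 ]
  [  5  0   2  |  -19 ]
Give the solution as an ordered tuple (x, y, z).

r1 → -1/4·r1
  [ 1  -1/4  3/2  |  -11/2 ]
  [ 2     0    1  |     -8 ]
  [ 5     0    2  |    -19 ]
r2 → r2 − 2·r1
  [ 1  -1/4  3/2  |  -11/2 ]
  [ 0   1/2   -2  |      3 ]
  [ 5     0    2  |    -19 ]
r3 → r3 − 5·r1
  [ 1  -1/4    3/2  |  -11/2 ]
  [ 0   1/2     -2  |      3 ]
  [ 0   5/4  -11/2  |   17/2 ]
r2 → 2·r2
  [ 1  -1/4    3/2  |  -11/2 ]
  [ 0     1     -4  |      6 ]
  [ 0   5/4  -11/2  |   17/2 ]
r3 → r3 − 5/4·r2
  [ 1  -1/4   3/2  |  -11/2 ]
  [ 0     1    -4  |      6 ]
  [ 0     0  -1/2  |      1 ]
r3 → -2·r3
  [ 1  -1/4  3/2  |  -11/2 ]
  [ 0     1   -4  |      6 ]
  [ 0     0    1  |     -2 ]
r2 → r2 + 4·r3
  [ 1  -1/4  3/2  |  -11/2 ]
  [ 0     1    0  |     -2 ]
  [ 0     0    1  |     -2 ]
r1 → r1 − 3/2·r3
  [ 1  -1/4  0  |  -5/2 ]
  [ 0     1  0  |    -2 ]
  [ 0     0  1  |    -2 ]
r1 → r1 + 1/4·r2
  [ 1  0  0  |  -3 ]
  [ 0  1  0  |  -2 ]
  [ 0  0  1  |  -2 ]
Reading off the last column: x = -3, y = -2, z = -2.

(-3, -2, -2)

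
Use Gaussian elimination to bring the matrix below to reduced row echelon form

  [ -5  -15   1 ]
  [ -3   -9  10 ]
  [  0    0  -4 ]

[[1, 3, 0], [0, 0, 1], [0, 0, 0]]

r1 ← -1/5·r1
  [  1   3  -1/5 ]
  [ -3  -9    10 ]
  [  0   0    -4 ]
r2 ← r2 + 3·r1
  [ 1  3  -1/5 ]
  [ 0  0  47/5 ]
  [ 0  0    -4 ]
r2 ← 5/47·r2
  [ 1  3  -1/5 ]
  [ 0  0     1 ]
  [ 0  0    -4 ]
r3 ← r3 + 4·r2
  [ 1  3  -1/5 ]
  [ 0  0     1 ]
  [ 0  0     0 ]
r1 ← r1 + 1/5·r2
  [ 1  3  0 ]
  [ 0  0  1 ]
  [ 0  0  0 ]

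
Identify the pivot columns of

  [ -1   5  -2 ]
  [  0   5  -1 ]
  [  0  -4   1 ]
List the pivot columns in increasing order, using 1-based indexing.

1, 2, 3

ρ1 → -1·ρ1
  [ 1  -5   2 ]
  [ 0   5  -1 ]
  [ 0  -4   1 ]
ρ2 → 1/5·ρ2
  [ 1  -5     2 ]
  [ 0   1  -1/5 ]
  [ 0  -4     1 ]
ρ3 → ρ3 + 4·ρ2
  [ 1  -5     2 ]
  [ 0   1  -1/5 ]
  [ 0   0   1/5 ]
ρ3 → 5·ρ3
  [ 1  -5     2 ]
  [ 0   1  -1/5 ]
  [ 0   0     1 ]
ρ2 → ρ2 + 1/5·ρ3
  [ 1  -5  2 ]
  [ 0   1  0 ]
  [ 0   0  1 ]
ρ1 → ρ1 − 2·ρ3
  [ 1  -5  0 ]
  [ 0   1  0 ]
  [ 0   0  1 ]
ρ1 → ρ1 + 5·ρ2
  [ 1  0  0 ]
  [ 0  1  0 ]
  [ 0  0  1 ]
Pivot columns are the columns containing a leading 1.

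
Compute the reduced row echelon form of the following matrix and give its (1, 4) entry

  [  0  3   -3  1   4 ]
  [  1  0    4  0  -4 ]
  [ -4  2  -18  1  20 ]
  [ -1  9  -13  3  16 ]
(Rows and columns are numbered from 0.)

ρ1 <=> ρ2
  [  1  0    4  0  -4 ]
  [  0  3   -3  1   4 ]
  [ -4  2  -18  1  20 ]
  [ -1  9  -13  3  16 ]
ρ3 → ρ3 + 4·ρ1
  [  1  0    4  0  -4 ]
  [  0  3   -3  1   4 ]
  [  0  2   -2  1   4 ]
  [ -1  9  -13  3  16 ]
ρ4 → ρ4 + ρ1
  [ 1  0   4  0  -4 ]
  [ 0  3  -3  1   4 ]
  [ 0  2  -2  1   4 ]
  [ 0  9  -9  3  12 ]
ρ2 → 1/3·ρ2
  [ 1  0   4    0   -4 ]
  [ 0  1  -1  1/3  4/3 ]
  [ 0  2  -2    1    4 ]
  [ 0  9  -9    3   12 ]
ρ3 → ρ3 − 2·ρ2
  [ 1  0   4    0   -4 ]
  [ 0  1  -1  1/3  4/3 ]
  [ 0  0   0  1/3  4/3 ]
  [ 0  9  -9    3   12 ]
ρ4 → ρ4 − 9·ρ2
  [ 1  0   4    0   -4 ]
  [ 0  1  -1  1/3  4/3 ]
  [ 0  0   0  1/3  4/3 ]
  [ 0  0   0    0    0 ]
ρ3 → 3·ρ3
  [ 1  0   4    0   -4 ]
  [ 0  1  -1  1/3  4/3 ]
  [ 0  0   0    1    4 ]
  [ 0  0   0    0    0 ]
ρ2 → ρ2 − 1/3·ρ3
  [ 1  0   4  0  -4 ]
  [ 0  1  -1  0   0 ]
  [ 0  0   0  1   4 ]
  [ 0  0   0  0   0 ]

0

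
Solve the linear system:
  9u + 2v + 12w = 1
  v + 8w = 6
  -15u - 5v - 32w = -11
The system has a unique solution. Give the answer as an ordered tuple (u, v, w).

(-1, 2, 1/2)

Form the augmented matrix and row-reduce:
  [   9   2   12  |    1 ]
  [   0   1    8  |    6 ]
  [ -15  -5  -32  |  -11 ]
r1 → 1/9·r1
  [   1  2/9  4/3  |  1/9 ]
  [   0    1    8  |    6 ]
  [ -15   -5  -32  |  -11 ]
r3 → r3 + 15·r1
  [ 1   2/9  4/3  |    1/9 ]
  [ 0     1    8  |      6 ]
  [ 0  -5/3  -12  |  -28/3 ]
r3 → r3 + 5/3·r2
  [ 1  2/9  4/3  |  1/9 ]
  [ 0    1    8  |    6 ]
  [ 0    0  4/3  |  2/3 ]
r3 → 3/4·r3
  [ 1  2/9  4/3  |  1/9 ]
  [ 0    1    8  |    6 ]
  [ 0    0    1  |  1/2 ]
r2 → r2 − 8·r3
  [ 1  2/9  4/3  |  1/9 ]
  [ 0    1    0  |    2 ]
  [ 0    0    1  |  1/2 ]
r1 → r1 − 4/3·r3
  [ 1  2/9  0  |  -5/9 ]
  [ 0    1  0  |     2 ]
  [ 0    0  1  |   1/2 ]
r1 → r1 − 2/9·r2
  [ 1  0  0  |   -1 ]
  [ 0  1  0  |    2 ]
  [ 0  0  1  |  1/2 ]
Reading off the last column: u = -1, v = 2, w = 1/2.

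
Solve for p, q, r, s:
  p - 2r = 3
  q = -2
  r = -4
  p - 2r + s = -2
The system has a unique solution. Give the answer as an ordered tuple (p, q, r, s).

Form the augmented matrix and row-reduce:
  [ 1  0  -2  0  |   3 ]
  [ 0  1   0  0  |  -2 ]
  [ 0  0   1  0  |  -4 ]
  [ 1  0  -2  1  |  -2 ]
R4 → R4 − R1
R1 → R1 + 2·R3
Reading off the last column: p = -5, q = -2, r = -4, s = -5.

(-5, -2, -4, -5)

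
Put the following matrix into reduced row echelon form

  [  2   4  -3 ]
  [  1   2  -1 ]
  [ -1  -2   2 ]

[[1, 2, 0], [0, 0, 1], [0, 0, 0]]

R1 ← 1/2·R1
  [  1   2  -3/2 ]
  [  1   2    -1 ]
  [ -1  -2     2 ]
R2 ← R2 − R1
  [  1   2  -3/2 ]
  [  0   0   1/2 ]
  [ -1  -2     2 ]
R3 ← R3 + R1
  [ 1  2  -3/2 ]
  [ 0  0   1/2 ]
  [ 0  0   1/2 ]
R2 ← 2·R2
  [ 1  2  -3/2 ]
  [ 0  0     1 ]
  [ 0  0   1/2 ]
R3 ← R3 − 1/2·R2
  [ 1  2  -3/2 ]
  [ 0  0     1 ]
  [ 0  0     0 ]
R1 ← R1 + 3/2·R2
  [ 1  2  0 ]
  [ 0  0  1 ]
  [ 0  0  0 ]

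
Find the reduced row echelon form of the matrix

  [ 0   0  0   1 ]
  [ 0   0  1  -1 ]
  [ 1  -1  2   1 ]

R1 <=> R3
  [ 1  -1  2   1 ]
  [ 0   0  1  -1 ]
  [ 0   0  0   1 ]
R2 := R2 + R3
  [ 1  -1  2  1 ]
  [ 0   0  1  0 ]
  [ 0   0  0  1 ]
R1 := R1 − R3
  [ 1  -1  2  0 ]
  [ 0   0  1  0 ]
  [ 0   0  0  1 ]
R1 := R1 − 2·R2
  [ 1  -1  0  0 ]
  [ 0   0  1  0 ]
  [ 0   0  0  1 ]

[[1, -1, 0, 0], [0, 0, 1, 0], [0, 0, 0, 1]]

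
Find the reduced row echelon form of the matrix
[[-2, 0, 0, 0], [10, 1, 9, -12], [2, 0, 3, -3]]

[[1, 0, 0, 0], [0, 1, 0, -3], [0, 0, 1, -1]]

R1 -> -1/2·R1
  [  1  0  0    0 ]
  [ 10  1  9  -12 ]
  [  2  0  3   -3 ]
R2 -> R2 − 10·R1
  [ 1  0  0    0 ]
  [ 0  1  9  -12 ]
  [ 2  0  3   -3 ]
R3 -> R3 − 2·R1
  [ 1  0  0    0 ]
  [ 0  1  9  -12 ]
  [ 0  0  3   -3 ]
R3 -> 1/3·R3
  [ 1  0  0    0 ]
  [ 0  1  9  -12 ]
  [ 0  0  1   -1 ]
R2 -> R2 − 9·R3
  [ 1  0  0   0 ]
  [ 0  1  0  -3 ]
  [ 0  0  1  -1 ]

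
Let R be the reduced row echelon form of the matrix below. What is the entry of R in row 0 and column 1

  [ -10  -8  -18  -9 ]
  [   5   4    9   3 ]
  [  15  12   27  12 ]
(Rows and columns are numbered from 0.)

R1 ← -1/10·R1
  [  1  4/5  9/5  9/10 ]
  [  5    4    9     3 ]
  [ 15   12   27    12 ]
R2 ← R2 − 5·R1
  [  1  4/5  9/5  9/10 ]
  [  0    0    0  -3/2 ]
  [ 15   12   27    12 ]
R3 ← R3 − 15·R1
  [ 1  4/5  9/5  9/10 ]
  [ 0    0    0  -3/2 ]
  [ 0    0    0  -3/2 ]
R2 ← -2/3·R2
  [ 1  4/5  9/5  9/10 ]
  [ 0    0    0     1 ]
  [ 0    0    0  -3/2 ]
R3 ← R3 + 3/2·R2
  [ 1  4/5  9/5  9/10 ]
  [ 0    0    0     1 ]
  [ 0    0    0     0 ]
R1 ← R1 − 9/10·R2
  [ 1  4/5  9/5  0 ]
  [ 0    0    0  1 ]
  [ 0    0    0  0 ]

4/5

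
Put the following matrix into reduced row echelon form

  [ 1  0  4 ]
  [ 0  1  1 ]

[[1, 0, 4], [0, 1, 1]]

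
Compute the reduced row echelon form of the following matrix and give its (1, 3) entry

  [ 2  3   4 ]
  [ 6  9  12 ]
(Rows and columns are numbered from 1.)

ρ1 → 1/2·ρ1
  [ 1  3/2   2 ]
  [ 6    9  12 ]
ρ2 → ρ2 − 6·ρ1
  [ 1  3/2  2 ]
  [ 0    0  0 ]

2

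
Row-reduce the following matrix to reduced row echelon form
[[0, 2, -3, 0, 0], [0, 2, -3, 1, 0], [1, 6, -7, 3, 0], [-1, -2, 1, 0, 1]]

[[1, 0, 2, 0, 0], [0, 1, -3/2, 0, 0], [0, 0, 0, 1, 0], [0, 0, 0, 0, 1]]

R1 <-> R3
  [  1   6  -7  3  0 ]
  [  0   2  -3  1  0 ]
  [  0   2  -3  0  0 ]
  [ -1  -2   1  0  1 ]
R4 → R4 + R1
  [ 1  6  -7  3  0 ]
  [ 0  2  -3  1  0 ]
  [ 0  2  -3  0  0 ]
  [ 0  4  -6  3  1 ]
R2 → 1/2·R2
  [ 1  6    -7    3  0 ]
  [ 0  1  -3/2  1/2  0 ]
  [ 0  2    -3    0  0 ]
  [ 0  4    -6    3  1 ]
R3 → R3 − 2·R2
  [ 1  6    -7    3  0 ]
  [ 0  1  -3/2  1/2  0 ]
  [ 0  0     0   -1  0 ]
  [ 0  4    -6    3  1 ]
R4 → R4 − 4·R2
  [ 1  6    -7    3  0 ]
  [ 0  1  -3/2  1/2  0 ]
  [ 0  0     0   -1  0 ]
  [ 0  0     0    1  1 ]
R3 → -1·R3
  [ 1  6    -7    3  0 ]
  [ 0  1  -3/2  1/2  0 ]
  [ 0  0     0    1  0 ]
  [ 0  0     0    1  1 ]
R4 → R4 − R3
  [ 1  6    -7    3  0 ]
  [ 0  1  -3/2  1/2  0 ]
  [ 0  0     0    1  0 ]
  [ 0  0     0    0  1 ]
R2 → R2 − 1/2·R3
  [ 1  6    -7  3  0 ]
  [ 0  1  -3/2  0  0 ]
  [ 0  0     0  1  0 ]
  [ 0  0     0  0  1 ]
R1 → R1 − 3·R3
  [ 1  6    -7  0  0 ]
  [ 0  1  -3/2  0  0 ]
  [ 0  0     0  1  0 ]
  [ 0  0     0  0  1 ]
R1 → R1 − 6·R2
  [ 1  0     2  0  0 ]
  [ 0  1  -3/2  0  0 ]
  [ 0  0     0  1  0 ]
  [ 0  0     0  0  1 ]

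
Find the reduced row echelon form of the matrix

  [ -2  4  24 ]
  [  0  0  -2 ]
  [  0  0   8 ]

[[1, -2, 0], [0, 0, 1], [0, 0, 0]]

r1 → -1/2·r1
  [ 1  -2  -12 ]
  [ 0   0   -2 ]
  [ 0   0    8 ]
r2 → -1/2·r2
  [ 1  -2  -12 ]
  [ 0   0    1 ]
  [ 0   0    8 ]
r3 → r3 − 8·r2
  [ 1  -2  -12 ]
  [ 0   0    1 ]
  [ 0   0    0 ]
r1 → r1 + 12·r2
  [ 1  -2  0 ]
  [ 0   0  1 ]
  [ 0   0  0 ]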